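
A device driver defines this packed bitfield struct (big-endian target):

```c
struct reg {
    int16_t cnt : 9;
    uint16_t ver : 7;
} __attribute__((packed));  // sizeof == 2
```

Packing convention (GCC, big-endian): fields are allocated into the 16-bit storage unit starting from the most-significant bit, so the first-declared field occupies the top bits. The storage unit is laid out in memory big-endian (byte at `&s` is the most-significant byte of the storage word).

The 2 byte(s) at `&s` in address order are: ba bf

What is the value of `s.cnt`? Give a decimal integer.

[0]=0xba [1]=0xbf (big-endian) → word 0xbabf
cnt [7+:9] = (word>>7) & 0x1ff = 373  ←
ver [0+:7] = (word>>0) & 0x7f = 63
cnt signed 9b, MSB=1: 373 - 512 = -139

-139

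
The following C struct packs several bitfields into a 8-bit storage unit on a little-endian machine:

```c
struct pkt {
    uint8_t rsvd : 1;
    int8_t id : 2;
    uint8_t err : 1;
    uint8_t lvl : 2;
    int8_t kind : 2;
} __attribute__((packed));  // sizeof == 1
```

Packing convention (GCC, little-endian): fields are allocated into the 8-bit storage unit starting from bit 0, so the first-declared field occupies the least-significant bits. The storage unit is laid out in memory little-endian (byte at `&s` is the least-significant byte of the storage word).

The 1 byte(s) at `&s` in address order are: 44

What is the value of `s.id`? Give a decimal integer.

-2

[0]=0x44 (little-endian) → word 0x44
rsvd [0+:1] = (word>>0) & 0x1 = 0
id [1+:2] = (word>>1) & 0x3 = 2  ←
err [3+:1] = (word>>3) & 0x1 = 0
lvl [4+:2] = (word>>4) & 0x3 = 0
kind [6+:2] = (word>>6) & 0x3 = 1
id signed 2b, MSB=1: 2 - 4 = -2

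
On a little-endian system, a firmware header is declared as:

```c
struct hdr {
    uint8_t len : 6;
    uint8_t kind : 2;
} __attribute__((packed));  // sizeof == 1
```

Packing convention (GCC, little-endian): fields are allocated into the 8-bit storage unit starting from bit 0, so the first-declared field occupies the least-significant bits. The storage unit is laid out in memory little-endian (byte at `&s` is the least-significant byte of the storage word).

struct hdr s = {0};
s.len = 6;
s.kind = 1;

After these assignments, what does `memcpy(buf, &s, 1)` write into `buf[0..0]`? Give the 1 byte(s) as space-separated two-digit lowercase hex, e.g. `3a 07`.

[0+:6] len=6 & 0x3f = 0x6; word=0x06
[6+:2] kind=1 & 0x3 = 0x1; word=0x46
word = 0x46 → little-endian bytes:
  [0]=0x46

46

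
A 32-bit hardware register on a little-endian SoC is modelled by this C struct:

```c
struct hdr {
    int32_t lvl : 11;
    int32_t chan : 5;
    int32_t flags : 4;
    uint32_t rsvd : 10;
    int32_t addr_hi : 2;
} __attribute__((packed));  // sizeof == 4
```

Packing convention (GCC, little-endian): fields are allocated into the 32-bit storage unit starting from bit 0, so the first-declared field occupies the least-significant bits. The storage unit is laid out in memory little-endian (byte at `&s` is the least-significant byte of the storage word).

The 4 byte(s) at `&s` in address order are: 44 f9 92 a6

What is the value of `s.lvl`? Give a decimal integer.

324

[0]=0x44 [1]=0xf9 [2]=0x92 [3]=0xa6 (little-endian) → word 0xa692f944
lvl [0+:11] = (word>>0) & 0x7ff = 324  ←
chan [11+:5] = (word>>11) & 0x1f = 31
flags [16+:4] = (word>>16) & 0xf = 2
rsvd [20+:10] = (word>>20) & 0x3ff = 617
addr_hi [30+:2] = (word>>30) & 0x3 = 2
lvl signed 11b, MSB=0: value = 324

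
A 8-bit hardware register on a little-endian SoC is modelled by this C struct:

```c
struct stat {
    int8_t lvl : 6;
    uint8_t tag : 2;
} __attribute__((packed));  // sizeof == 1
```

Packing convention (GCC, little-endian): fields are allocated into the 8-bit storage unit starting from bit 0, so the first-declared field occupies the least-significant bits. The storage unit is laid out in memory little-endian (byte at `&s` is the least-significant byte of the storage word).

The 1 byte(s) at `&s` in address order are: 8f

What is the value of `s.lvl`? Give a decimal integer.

[0]=0x8f (little-endian) → word 0x8f
lvl:6 @ bit 0 → (0x8f>>0)&0x3f = 0xf  ←
tag:2 @ bit 6 → (0x8f>>6)&0x3 = 0x2
lvl signed 6b, MSB=0: value = 15

15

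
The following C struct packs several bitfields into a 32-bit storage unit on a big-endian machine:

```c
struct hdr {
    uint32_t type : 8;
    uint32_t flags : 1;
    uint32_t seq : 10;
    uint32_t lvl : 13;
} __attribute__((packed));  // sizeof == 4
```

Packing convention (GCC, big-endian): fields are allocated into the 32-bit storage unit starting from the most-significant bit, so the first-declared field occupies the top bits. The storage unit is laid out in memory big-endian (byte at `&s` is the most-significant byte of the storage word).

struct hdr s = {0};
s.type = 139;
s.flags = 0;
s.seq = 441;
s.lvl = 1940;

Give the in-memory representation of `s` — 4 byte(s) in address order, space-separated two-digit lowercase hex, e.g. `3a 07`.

8b 37 27 94

type (8b) val=139 bits=0x8b at bit 24: 0x8b000000
flags (1b) val=0 bits=0x0 at bit 23: 0x8b000000
seq (10b) val=441 bits=0x1b9 at bit 13: 0x8b372000
lvl (13b) val=1940 bits=0x794 at bit 0: 0x8b372794
word = 0x8b372794 → big-endian bytes:
  [0]=0x8b  [1]=0x37  [2]=0x27  [3]=0x94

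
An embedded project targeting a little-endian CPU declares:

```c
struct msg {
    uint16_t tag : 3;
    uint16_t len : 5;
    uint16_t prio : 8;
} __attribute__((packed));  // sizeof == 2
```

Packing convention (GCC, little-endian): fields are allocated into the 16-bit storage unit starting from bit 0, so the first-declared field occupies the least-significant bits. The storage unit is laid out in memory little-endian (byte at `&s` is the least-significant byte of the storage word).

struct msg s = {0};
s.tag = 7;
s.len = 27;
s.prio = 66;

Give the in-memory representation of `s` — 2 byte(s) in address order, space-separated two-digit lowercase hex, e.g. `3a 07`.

[0+:3] tag=7 & 0x7 = 0x7; word=0x0007
[3+:5] len=27 & 0x1f = 0x1b; word=0x00df
[8+:8] prio=66 & 0xff = 0x42; word=0x42df
word = 0x42df → little-endian bytes:
  [0]=0xdf  [1]=0x42

df 42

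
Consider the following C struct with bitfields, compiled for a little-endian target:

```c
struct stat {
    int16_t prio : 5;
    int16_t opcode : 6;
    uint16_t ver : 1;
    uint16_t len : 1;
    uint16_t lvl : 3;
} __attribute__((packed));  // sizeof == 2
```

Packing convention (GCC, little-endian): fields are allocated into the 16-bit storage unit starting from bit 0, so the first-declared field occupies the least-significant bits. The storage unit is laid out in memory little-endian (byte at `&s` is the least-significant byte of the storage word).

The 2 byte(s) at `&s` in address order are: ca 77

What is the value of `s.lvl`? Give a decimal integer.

[0]=0xca [1]=0x77 (little-endian) → word 0x77ca
prio [0+:5] = (word>>0) & 0x1f = 10
opcode [5+:6] = (word>>5) & 0x3f = 62
ver [11+:1] = (word>>11) & 0x1 = 0
len [12+:1] = (word>>12) & 0x1 = 1
lvl [13+:3] = (word>>13) & 0x7 = 3  ←

3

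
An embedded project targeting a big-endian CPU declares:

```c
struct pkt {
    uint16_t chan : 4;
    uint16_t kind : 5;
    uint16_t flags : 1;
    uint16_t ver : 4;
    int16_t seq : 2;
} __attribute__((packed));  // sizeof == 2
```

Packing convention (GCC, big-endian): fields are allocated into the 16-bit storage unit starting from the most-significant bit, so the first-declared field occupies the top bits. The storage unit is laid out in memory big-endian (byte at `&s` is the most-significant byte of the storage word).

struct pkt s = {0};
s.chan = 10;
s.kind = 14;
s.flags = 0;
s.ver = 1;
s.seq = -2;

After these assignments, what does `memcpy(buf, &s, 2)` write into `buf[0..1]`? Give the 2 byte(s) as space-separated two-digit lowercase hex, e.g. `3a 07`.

a7 06

chan:4 = 10 → 0xa << 12 → word 0xa000
kind:5 = 14 → 0xe << 7 → word 0xa700
flags:1 = 0 → 0x0 << 6 → word 0xa700
ver:4 = 1 → 0x1 << 2 → word 0xa704
seq:2 = -2 → 0x2 << 0 → word 0xa706
word = 0xa706 → big-endian bytes:
  [0]=0xa7  [1]=0x06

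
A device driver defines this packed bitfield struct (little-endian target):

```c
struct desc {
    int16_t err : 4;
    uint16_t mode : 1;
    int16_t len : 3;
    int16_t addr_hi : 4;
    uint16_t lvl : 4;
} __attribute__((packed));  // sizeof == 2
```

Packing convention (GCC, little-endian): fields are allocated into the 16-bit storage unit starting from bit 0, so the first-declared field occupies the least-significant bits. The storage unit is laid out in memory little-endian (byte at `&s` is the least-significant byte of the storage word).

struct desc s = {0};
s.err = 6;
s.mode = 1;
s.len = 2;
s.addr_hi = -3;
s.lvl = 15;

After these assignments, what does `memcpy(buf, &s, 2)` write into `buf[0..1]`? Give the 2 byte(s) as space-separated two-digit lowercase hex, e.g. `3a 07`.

56 fd

err:4 = 6 → 0x6 << 0 → word 0x0006
mode:1 = 1 → 0x1 << 4 → word 0x0016
len:3 = 2 → 0x2 << 5 → word 0x0056
addr_hi:4 = -3 → 0xd << 8 → word 0x0d56
lvl:4 = 15 → 0xf << 12 → word 0xfd56
word = 0xfd56 → little-endian bytes:
  [0]=0x56  [1]=0xfd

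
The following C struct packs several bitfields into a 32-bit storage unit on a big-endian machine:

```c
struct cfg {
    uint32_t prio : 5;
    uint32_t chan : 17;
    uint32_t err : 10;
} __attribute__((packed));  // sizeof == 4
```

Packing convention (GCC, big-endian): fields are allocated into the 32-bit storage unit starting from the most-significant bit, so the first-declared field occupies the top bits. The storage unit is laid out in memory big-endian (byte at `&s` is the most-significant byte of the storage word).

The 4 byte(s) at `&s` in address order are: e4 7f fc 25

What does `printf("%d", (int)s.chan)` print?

73727

[0]=0xe4 [1]=0x7f [2]=0xfc [3]=0x25 (big-endian) → word 0xe47ffc25
prio [27+:5] = (word>>27) & 0x1f = 28
chan [10+:17] = (word>>10) & 0x1ffff = 73727  ←
err [0+:10] = (word>>0) & 0x3ff = 37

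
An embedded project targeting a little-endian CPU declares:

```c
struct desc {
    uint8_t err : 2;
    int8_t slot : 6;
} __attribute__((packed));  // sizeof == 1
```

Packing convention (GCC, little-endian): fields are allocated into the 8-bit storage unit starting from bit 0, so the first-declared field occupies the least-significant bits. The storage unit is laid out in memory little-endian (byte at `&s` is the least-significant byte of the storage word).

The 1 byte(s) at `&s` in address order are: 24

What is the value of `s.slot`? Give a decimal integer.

[0]=0x24 (little-endian) → word 0x24
err [0+:2] = (word>>0) & 0x3 = 0
slot [2+:6] = (word>>2) & 0x3f = 9  ←
slot signed 6b, MSB=0: value = 9

9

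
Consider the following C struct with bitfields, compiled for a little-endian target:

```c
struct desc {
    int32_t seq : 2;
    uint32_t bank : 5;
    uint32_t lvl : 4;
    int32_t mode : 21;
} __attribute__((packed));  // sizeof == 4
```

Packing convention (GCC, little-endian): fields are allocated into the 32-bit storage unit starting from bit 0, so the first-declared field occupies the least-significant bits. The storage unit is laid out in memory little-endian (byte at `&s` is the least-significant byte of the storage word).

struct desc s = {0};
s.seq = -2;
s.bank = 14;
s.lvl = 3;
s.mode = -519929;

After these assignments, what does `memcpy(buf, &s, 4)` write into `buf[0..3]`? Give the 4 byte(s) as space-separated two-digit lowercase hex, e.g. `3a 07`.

ba 39 88 c0

[0+:2] seq=-2 & 0x3 = 0x2; word=0x00000002
[2+:5] bank=14 & 0x1f = 0xe; word=0x0000003a
[7+:4] lvl=3 & 0xf = 0x3; word=0x000001ba
[11+:21] mode=-519929 & 0x1fffff = 0x181107; word=0xc08839ba
word = 0xc08839ba → little-endian bytes:
  [0]=0xba  [1]=0x39  [2]=0x88  [3]=0xc0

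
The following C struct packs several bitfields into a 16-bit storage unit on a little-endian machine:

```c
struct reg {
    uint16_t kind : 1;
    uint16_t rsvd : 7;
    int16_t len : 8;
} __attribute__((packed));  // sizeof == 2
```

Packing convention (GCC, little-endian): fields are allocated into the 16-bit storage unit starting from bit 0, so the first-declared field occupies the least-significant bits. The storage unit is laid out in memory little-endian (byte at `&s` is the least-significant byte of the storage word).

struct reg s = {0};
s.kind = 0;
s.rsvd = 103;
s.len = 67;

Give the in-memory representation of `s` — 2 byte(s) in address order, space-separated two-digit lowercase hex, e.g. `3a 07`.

ce 43

[0+:1] kind=0 & 0x1 = 0x0; word=0x0000
[1+:7] rsvd=103 & 0x7f = 0x67; word=0x00ce
[8+:8] len=67 & 0xff = 0x43; word=0x43ce
word = 0x43ce → little-endian bytes:
  [0]=0xce  [1]=0x43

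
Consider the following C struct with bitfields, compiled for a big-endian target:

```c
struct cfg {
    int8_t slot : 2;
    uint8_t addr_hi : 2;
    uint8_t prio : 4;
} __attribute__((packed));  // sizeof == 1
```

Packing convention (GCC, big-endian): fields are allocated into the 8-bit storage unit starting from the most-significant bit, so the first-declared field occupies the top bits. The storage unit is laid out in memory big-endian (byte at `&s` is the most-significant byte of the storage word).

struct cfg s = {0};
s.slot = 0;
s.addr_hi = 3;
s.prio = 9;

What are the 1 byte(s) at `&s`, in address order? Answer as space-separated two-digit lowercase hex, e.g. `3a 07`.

39

slot:2 = 0 → 0x0 << 6 → word 0x00
addr_hi:2 = 3 → 0x3 << 4 → word 0x30
prio:4 = 9 → 0x9 << 0 → word 0x39
word = 0x39 → big-endian bytes:
  [0]=0x39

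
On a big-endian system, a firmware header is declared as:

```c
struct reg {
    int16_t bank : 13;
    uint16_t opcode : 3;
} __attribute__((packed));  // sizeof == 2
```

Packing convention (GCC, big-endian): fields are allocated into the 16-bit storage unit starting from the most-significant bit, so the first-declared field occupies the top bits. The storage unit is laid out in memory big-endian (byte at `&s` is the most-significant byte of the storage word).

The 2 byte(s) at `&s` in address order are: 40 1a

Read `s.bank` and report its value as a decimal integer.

2051

[0]=0x40 [1]=0x1a (big-endian) → word 0x401a
bank:13 @ bit 3 → (0x401a>>3)&0x1fff = 0x803  ←
opcode:3 @ bit 0 → (0x401a>>0)&0x7 = 0x2
bank signed 13b, MSB=0: value = 2051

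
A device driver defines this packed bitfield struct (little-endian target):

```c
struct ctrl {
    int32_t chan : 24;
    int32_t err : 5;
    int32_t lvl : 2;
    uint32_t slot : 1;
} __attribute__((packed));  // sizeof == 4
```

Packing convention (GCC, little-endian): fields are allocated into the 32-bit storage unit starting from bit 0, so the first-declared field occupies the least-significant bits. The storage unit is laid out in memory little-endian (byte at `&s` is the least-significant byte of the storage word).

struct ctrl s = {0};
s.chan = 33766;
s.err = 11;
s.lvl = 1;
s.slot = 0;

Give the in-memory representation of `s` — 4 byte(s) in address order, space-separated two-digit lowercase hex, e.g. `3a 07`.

e6 83 00 2b

chan (24b) val=33766 bits=0x83e6 at bit 0: 0x000083e6
err (5b) val=11 bits=0xb at bit 24: 0x0b0083e6
lvl (2b) val=1 bits=0x1 at bit 29: 0x2b0083e6
slot (1b) val=0 bits=0x0 at bit 31: 0x2b0083e6
word = 0x2b0083e6 → little-endian bytes:
  [0]=0xe6  [1]=0x83  [2]=0x00  [3]=0x2b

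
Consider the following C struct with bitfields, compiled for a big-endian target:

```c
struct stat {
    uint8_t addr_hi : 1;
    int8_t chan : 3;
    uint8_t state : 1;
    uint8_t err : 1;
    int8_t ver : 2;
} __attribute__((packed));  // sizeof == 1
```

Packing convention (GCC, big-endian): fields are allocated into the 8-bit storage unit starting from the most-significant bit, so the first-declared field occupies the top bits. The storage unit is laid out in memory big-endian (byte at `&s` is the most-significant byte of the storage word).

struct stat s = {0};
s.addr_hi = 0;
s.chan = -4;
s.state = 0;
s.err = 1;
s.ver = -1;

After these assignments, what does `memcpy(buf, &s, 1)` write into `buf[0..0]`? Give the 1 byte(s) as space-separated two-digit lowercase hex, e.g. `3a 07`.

[7+:1] addr_hi=0 & 0x1 = 0x0; word=0x00
[4+:3] chan=-4 & 0x7 = 0x4; word=0x40
[3+:1] state=0 & 0x1 = 0x0; word=0x40
[2+:1] err=1 & 0x1 = 0x1; word=0x44
[0+:2] ver=-1 & 0x3 = 0x3; word=0x47
word = 0x47 → big-endian bytes:
  [0]=0x47

47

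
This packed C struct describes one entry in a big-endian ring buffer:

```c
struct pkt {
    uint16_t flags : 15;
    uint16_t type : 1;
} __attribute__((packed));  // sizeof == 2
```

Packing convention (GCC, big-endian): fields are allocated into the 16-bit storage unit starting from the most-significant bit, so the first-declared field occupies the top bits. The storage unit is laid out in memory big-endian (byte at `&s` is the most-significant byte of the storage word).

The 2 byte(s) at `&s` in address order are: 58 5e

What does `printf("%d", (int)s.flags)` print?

11311

[0]=0x58 [1]=0x5e (big-endian) → word 0x585e
flags:15 @ bit 1 → (0x585e>>1)&0x7fff = 0x2c2f  ←
type:1 @ bit 0 → (0x585e>>0)&0x1 = 0x0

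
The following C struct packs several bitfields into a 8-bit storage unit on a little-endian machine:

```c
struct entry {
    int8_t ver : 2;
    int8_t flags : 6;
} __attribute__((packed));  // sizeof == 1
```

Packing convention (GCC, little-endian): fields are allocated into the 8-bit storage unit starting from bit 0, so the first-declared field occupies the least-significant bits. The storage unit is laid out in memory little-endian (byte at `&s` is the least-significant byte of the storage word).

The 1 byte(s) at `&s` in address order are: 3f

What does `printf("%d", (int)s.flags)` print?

15

[0]=0x3f (little-endian) → word 0x3f
ver:2 @ bit 0 → (0x3f>>0)&0x3 = 0x3
flags:6 @ bit 2 → (0x3f>>2)&0x3f = 0xf  ←
flags signed 6b, MSB=0: value = 15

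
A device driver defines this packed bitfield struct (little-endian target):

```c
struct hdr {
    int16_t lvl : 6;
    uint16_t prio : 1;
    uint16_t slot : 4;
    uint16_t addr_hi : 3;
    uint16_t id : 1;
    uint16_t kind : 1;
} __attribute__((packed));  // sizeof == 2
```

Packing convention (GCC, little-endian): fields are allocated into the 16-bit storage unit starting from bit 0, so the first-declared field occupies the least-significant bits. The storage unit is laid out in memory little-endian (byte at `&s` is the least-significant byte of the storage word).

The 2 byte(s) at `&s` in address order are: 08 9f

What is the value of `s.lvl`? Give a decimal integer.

[0]=0x08 [1]=0x9f (little-endian) → word 0x9f08
lvl [0+:6] = (word>>0) & 0x3f = 8  ←
prio [6+:1] = (word>>6) & 0x1 = 0
slot [7+:4] = (word>>7) & 0xf = 14
addr_hi [11+:3] = (word>>11) & 0x7 = 3
id [14+:1] = (word>>14) & 0x1 = 0
kind [15+:1] = (word>>15) & 0x1 = 1
lvl signed 6b, MSB=0: value = 8

8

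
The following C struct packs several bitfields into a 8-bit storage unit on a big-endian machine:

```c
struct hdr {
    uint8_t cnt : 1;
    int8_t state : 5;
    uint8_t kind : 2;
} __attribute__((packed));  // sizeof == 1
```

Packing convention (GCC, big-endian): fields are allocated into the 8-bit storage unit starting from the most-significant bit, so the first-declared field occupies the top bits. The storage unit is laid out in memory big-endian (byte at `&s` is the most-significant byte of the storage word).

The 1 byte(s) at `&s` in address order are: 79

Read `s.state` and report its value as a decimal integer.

[0]=0x79 (big-endian) → word 0x79
cnt [7+:1] = (word>>7) & 0x1 = 0
state [2+:5] = (word>>2) & 0x1f = 30  ←
kind [0+:2] = (word>>0) & 0x3 = 1
state signed 5b, MSB=1: 30 - 32 = -2

-2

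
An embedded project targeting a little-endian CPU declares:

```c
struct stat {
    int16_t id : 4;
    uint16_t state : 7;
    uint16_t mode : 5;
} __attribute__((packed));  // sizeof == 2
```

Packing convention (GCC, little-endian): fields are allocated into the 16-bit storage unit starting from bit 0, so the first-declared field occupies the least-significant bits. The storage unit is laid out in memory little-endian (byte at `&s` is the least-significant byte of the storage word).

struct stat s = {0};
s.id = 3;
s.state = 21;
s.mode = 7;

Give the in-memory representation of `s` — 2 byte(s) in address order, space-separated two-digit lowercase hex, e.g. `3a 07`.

53 39

[0+:4] id=3 & 0xf = 0x3; word=0x0003
[4+:7] state=21 & 0x7f = 0x15; word=0x0153
[11+:5] mode=7 & 0x1f = 0x7; word=0x3953
word = 0x3953 → little-endian bytes:
  [0]=0x53  [1]=0x39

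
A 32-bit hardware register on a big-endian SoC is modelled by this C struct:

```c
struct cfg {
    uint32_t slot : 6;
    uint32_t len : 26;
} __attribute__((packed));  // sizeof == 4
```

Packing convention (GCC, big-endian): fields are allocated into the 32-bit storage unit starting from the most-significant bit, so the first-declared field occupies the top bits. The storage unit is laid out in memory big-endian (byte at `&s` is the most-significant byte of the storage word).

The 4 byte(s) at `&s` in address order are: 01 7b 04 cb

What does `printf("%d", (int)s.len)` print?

[0]=0x01 [1]=0x7b [2]=0x04 [3]=0xcb (big-endian) → word 0x017b04cb
slot:6 @ bit 26 → (0x017b04cb>>26)&0x3f = 0x0
len:26 @ bit 0 → (0x017b04cb>>0)&0x3ffffff = 0x17b04cb  ←

24839371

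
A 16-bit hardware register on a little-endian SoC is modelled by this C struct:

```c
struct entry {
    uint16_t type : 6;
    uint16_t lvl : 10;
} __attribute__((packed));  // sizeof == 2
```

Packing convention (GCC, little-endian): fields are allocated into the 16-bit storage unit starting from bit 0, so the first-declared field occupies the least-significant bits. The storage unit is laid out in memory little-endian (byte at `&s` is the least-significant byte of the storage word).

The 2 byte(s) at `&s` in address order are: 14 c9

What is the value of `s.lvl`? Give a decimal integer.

[0]=0x14 [1]=0xc9 (little-endian) → word 0xc914
type [0+:6] = (word>>0) & 0x3f = 20
lvl [6+:10] = (word>>6) & 0x3ff = 804  ←

804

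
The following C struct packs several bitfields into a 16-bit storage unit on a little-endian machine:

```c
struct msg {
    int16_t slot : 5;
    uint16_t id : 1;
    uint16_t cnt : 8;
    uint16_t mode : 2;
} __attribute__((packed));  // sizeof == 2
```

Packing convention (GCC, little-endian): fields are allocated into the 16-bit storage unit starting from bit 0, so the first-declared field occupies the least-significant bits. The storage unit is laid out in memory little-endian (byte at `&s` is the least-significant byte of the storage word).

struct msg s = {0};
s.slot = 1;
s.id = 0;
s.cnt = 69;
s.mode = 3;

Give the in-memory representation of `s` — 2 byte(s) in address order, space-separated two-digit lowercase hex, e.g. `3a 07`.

slot:5 = 1 → 0x1 << 0 → word 0x0001
id:1 = 0 → 0x0 << 5 → word 0x0001
cnt:8 = 69 → 0x45 << 6 → word 0x1141
mode:2 = 3 → 0x3 << 14 → word 0xd141
word = 0xd141 → little-endian bytes:
  [0]=0x41  [1]=0xd1

41 d1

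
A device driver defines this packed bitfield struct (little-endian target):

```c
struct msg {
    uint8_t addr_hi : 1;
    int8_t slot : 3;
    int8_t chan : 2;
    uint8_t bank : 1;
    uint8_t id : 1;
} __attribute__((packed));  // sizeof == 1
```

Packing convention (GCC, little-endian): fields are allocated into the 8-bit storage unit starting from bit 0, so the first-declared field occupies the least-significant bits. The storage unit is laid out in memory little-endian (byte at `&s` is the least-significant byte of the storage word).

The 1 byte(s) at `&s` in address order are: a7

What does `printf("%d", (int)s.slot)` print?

[0]=0xa7 (little-endian) → word 0xa7
addr_hi:1 @ bit 0 → (0xa7>>0)&0x1 = 0x1
slot:3 @ bit 1 → (0xa7>>1)&0x7 = 0x3  ←
chan:2 @ bit 4 → (0xa7>>4)&0x3 = 0x2
bank:1 @ bit 6 → (0xa7>>6)&0x1 = 0x0
id:1 @ bit 7 → (0xa7>>7)&0x1 = 0x1
slot signed 3b, MSB=0: value = 3

3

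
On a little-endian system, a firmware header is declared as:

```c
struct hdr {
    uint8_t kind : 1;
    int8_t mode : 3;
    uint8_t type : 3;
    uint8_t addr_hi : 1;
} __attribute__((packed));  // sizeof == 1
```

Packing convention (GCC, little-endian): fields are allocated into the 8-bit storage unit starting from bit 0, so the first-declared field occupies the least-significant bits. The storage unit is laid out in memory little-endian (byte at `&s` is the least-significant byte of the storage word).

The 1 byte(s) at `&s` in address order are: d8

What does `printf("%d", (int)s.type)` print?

[0]=0xd8 (little-endian) → word 0xd8
kind [0+:1] = (word>>0) & 0x1 = 0
mode [1+:3] = (word>>1) & 0x7 = 4
type [4+:3] = (word>>4) & 0x7 = 5  ←
addr_hi [7+:1] = (word>>7) & 0x1 = 1

5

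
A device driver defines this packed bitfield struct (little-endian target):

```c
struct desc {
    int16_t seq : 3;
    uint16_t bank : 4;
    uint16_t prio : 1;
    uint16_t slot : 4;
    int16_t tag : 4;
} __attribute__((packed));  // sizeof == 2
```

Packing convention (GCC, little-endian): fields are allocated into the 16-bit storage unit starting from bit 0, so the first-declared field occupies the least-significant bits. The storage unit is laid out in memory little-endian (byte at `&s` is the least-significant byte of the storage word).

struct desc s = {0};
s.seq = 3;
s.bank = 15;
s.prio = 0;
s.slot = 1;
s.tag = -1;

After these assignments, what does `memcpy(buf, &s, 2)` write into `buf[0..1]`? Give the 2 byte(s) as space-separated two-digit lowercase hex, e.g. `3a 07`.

seq (3b) val=3 bits=0x3 at bit 0: 0x0003
bank (4b) val=15 bits=0xf at bit 3: 0x007b
prio (1b) val=0 bits=0x0 at bit 7: 0x007b
slot (4b) val=1 bits=0x1 at bit 8: 0x017b
tag (4b) val=-1 bits=0xf at bit 12: 0xf17b
word = 0xf17b → little-endian bytes:
  [0]=0x7b  [1]=0xf1

7b f1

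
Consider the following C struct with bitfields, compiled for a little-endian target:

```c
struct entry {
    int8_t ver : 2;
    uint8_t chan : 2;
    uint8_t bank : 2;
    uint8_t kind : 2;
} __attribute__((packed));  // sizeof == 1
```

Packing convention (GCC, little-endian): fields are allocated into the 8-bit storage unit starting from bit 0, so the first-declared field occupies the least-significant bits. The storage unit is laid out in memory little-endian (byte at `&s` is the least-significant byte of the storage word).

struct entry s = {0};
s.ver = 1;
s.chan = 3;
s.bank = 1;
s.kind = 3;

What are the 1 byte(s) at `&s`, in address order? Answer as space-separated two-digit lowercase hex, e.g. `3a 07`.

dd

ver:2 = 1 → 0x1 << 0 → word 0x01
chan:2 = 3 → 0x3 << 2 → word 0x0d
bank:2 = 1 → 0x1 << 4 → word 0x1d
kind:2 = 3 → 0x3 << 6 → word 0xdd
word = 0xdd → little-endian bytes:
  [0]=0xdd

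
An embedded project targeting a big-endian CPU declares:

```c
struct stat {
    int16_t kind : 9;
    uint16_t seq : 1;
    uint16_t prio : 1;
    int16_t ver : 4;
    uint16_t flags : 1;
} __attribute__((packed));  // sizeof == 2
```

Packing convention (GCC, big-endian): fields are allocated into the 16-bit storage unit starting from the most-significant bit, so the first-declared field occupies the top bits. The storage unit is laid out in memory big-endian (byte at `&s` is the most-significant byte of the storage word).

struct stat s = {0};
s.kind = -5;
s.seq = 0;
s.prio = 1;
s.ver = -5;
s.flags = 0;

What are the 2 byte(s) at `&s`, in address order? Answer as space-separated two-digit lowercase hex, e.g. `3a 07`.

fd b6

kind (9b) val=-5 bits=0x1fb at bit 7: 0xfd80
seq (1b) val=0 bits=0x0 at bit 6: 0xfd80
prio (1b) val=1 bits=0x1 at bit 5: 0xfda0
ver (4b) val=-5 bits=0xb at bit 1: 0xfdb6
flags (1b) val=0 bits=0x0 at bit 0: 0xfdb6
word = 0xfdb6 → big-endian bytes:
  [0]=0xfd  [1]=0xb6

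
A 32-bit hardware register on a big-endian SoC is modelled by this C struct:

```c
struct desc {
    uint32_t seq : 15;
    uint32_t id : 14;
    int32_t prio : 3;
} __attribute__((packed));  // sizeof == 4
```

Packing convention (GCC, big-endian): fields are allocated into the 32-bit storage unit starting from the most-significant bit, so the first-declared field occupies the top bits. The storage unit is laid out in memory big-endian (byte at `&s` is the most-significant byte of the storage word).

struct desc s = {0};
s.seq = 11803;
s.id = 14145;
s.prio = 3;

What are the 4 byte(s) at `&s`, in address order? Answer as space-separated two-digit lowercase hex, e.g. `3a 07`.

5c 37 ba 0b

seq (15b) val=11803 bits=0x2e1b at bit 17: 0x5c360000
id (14b) val=14145 bits=0x3741 at bit 3: 0x5c37ba08
prio (3b) val=3 bits=0x3 at bit 0: 0x5c37ba0b
word = 0x5c37ba0b → big-endian bytes:
  [0]=0x5c  [1]=0x37  [2]=0xba  [3]=0x0b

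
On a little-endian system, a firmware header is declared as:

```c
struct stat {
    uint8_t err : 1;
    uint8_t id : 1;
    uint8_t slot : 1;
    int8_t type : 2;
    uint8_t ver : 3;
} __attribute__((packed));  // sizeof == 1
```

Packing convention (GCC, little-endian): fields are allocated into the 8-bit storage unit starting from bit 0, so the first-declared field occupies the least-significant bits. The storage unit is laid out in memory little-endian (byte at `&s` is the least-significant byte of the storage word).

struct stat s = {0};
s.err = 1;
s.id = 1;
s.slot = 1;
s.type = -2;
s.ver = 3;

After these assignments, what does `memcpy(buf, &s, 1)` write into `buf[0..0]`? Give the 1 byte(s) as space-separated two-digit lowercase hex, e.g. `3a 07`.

[0+:1] err=1 & 0x1 = 0x1; word=0x01
[1+:1] id=1 & 0x1 = 0x1; word=0x03
[2+:1] slot=1 & 0x1 = 0x1; word=0x07
[3+:2] type=-2 & 0x3 = 0x2; word=0x17
[5+:3] ver=3 & 0x7 = 0x3; word=0x77
word = 0x77 → little-endian bytes:
  [0]=0x77

77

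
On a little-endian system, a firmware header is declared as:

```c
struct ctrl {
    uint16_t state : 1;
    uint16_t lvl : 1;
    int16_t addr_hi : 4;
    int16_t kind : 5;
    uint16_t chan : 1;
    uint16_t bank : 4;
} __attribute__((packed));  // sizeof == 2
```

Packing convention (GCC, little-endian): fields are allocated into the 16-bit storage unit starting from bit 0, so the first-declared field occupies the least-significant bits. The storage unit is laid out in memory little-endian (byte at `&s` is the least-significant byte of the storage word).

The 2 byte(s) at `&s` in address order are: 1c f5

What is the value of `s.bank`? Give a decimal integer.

15

[0]=0x1c [1]=0xf5 (little-endian) → word 0xf51c
state:1 @ bit 0 → (0xf51c>>0)&0x1 = 0x0
lvl:1 @ bit 1 → (0xf51c>>1)&0x1 = 0x0
addr_hi:4 @ bit 2 → (0xf51c>>2)&0xf = 0x7
kind:5 @ bit 6 → (0xf51c>>6)&0x1f = 0x14
chan:1 @ bit 11 → (0xf51c>>11)&0x1 = 0x0
bank:4 @ bit 12 → (0xf51c>>12)&0xf = 0xf  ←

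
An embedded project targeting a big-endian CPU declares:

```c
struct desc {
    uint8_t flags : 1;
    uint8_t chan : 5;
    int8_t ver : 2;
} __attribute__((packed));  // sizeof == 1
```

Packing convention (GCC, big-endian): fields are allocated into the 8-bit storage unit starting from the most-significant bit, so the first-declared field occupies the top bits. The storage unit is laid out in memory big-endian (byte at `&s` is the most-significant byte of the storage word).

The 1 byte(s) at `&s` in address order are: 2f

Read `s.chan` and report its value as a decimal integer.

[0]=0x2f (big-endian) → word 0x2f
flags:1 @ bit 7 → (0x2f>>7)&0x1 = 0x0
chan:5 @ bit 2 → (0x2f>>2)&0x1f = 0xb  ←
ver:2 @ bit 0 → (0x2f>>0)&0x3 = 0x3

11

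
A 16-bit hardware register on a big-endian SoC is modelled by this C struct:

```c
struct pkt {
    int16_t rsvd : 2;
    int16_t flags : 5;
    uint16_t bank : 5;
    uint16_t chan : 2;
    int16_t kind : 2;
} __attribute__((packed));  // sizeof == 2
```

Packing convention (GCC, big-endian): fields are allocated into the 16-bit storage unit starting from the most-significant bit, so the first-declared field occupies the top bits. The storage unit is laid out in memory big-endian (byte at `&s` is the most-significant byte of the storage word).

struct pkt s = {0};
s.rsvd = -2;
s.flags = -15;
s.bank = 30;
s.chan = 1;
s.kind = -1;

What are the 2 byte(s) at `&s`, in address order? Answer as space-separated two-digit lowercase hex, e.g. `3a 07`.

a3 e7

[14+:2] rsvd=-2 & 0x3 = 0x2; word=0x8000
[9+:5] flags=-15 & 0x1f = 0x11; word=0xa200
[4+:5] bank=30 & 0x1f = 0x1e; word=0xa3e0
[2+:2] chan=1 & 0x3 = 0x1; word=0xa3e4
[0+:2] kind=-1 & 0x3 = 0x3; word=0xa3e7
word = 0xa3e7 → big-endian bytes:
  [0]=0xa3  [1]=0xe7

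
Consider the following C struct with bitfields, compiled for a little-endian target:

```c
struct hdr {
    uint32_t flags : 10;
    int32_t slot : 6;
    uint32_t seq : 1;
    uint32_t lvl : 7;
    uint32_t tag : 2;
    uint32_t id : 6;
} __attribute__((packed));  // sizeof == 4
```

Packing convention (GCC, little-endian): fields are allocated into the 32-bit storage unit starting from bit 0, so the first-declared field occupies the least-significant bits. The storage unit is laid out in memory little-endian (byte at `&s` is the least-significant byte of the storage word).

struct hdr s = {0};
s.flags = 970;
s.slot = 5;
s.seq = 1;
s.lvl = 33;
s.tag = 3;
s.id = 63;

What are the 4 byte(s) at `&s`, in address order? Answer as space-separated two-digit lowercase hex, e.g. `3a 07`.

flags:10 = 970 → 0x3ca << 0 → word 0x000003ca
slot:6 = 5 → 0x5 << 10 → word 0x000017ca
seq:1 = 1 → 0x1 << 16 → word 0x000117ca
lvl:7 = 33 → 0x21 << 17 → word 0x004317ca
tag:2 = 3 → 0x3 << 24 → word 0x034317ca
id:6 = 63 → 0x3f << 26 → word 0xff4317ca
word = 0xff4317ca → little-endian bytes:
  [0]=0xca  [1]=0x17  [2]=0x43  [3]=0xff

ca 17 43 ff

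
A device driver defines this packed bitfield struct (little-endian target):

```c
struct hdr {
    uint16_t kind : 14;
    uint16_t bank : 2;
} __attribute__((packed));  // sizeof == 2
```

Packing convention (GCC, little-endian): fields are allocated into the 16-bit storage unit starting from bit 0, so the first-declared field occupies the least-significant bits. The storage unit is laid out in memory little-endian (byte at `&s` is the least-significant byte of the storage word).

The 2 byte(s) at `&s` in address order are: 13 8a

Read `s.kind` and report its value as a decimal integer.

[0]=0x13 [1]=0x8a (little-endian) → word 0x8a13
kind [0+:14] = (word>>0) & 0x3fff = 2579  ←
bank [14+:2] = (word>>14) & 0x3 = 2

2579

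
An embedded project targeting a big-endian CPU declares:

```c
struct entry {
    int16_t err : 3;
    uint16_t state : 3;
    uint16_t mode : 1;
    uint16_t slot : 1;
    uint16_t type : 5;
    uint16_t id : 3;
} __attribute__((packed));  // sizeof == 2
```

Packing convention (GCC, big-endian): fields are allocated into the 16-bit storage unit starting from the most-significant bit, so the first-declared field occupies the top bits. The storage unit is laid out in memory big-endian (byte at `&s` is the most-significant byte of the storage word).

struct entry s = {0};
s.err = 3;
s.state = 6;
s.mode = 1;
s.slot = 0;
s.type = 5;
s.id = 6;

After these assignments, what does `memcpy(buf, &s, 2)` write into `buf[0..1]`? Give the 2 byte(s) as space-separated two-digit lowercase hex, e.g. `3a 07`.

7a 2e

err (3b) val=3 bits=0x3 at bit 13: 0x6000
state (3b) val=6 bits=0x6 at bit 10: 0x7800
mode (1b) val=1 bits=0x1 at bit 9: 0x7a00
slot (1b) val=0 bits=0x0 at bit 8: 0x7a00
type (5b) val=5 bits=0x5 at bit 3: 0x7a28
id (3b) val=6 bits=0x6 at bit 0: 0x7a2e
word = 0x7a2e → big-endian bytes:
  [0]=0x7a  [1]=0x2e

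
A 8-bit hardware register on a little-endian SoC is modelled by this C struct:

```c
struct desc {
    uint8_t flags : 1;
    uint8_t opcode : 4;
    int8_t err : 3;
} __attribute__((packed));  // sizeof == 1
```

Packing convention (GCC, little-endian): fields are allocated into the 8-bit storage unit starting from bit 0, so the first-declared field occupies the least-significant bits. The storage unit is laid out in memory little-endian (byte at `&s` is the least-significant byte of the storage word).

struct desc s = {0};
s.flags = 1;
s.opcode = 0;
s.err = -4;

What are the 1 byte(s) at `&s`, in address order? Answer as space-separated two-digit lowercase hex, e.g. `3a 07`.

81

flags:1 = 1 → 0x1 << 0 → word 0x01
opcode:4 = 0 → 0x0 << 1 → word 0x01
err:3 = -4 → 0x4 << 5 → word 0x81
word = 0x81 → little-endian bytes:
  [0]=0x81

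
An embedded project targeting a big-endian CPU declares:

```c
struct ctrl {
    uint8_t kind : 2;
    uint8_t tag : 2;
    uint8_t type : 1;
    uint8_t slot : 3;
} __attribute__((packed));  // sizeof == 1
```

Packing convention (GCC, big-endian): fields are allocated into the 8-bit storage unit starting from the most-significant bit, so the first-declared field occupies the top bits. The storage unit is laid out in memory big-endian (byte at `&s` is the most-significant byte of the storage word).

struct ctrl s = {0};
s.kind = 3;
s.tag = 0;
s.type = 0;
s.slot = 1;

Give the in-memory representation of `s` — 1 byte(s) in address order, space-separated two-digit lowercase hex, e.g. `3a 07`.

kind:2 = 3 → 0x3 << 6 → word 0xc0
tag:2 = 0 → 0x0 << 4 → word 0xc0
type:1 = 0 → 0x0 << 3 → word 0xc0
slot:3 = 1 → 0x1 << 0 → word 0xc1
word = 0xc1 → big-endian bytes:
  [0]=0xc1

c1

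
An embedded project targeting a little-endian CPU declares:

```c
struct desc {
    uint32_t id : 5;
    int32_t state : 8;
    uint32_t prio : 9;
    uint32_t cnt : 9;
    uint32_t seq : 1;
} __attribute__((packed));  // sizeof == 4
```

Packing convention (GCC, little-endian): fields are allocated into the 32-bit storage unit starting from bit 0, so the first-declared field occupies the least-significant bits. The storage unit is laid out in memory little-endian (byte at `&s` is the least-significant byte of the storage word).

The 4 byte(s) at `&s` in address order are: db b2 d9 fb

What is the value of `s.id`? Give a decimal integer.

27

[0]=0xdb [1]=0xb2 [2]=0xd9 [3]=0xfb (little-endian) → word 0xfbd9b2db
id [0+:5] = (word>>0) & 0x1f = 27  ←
state [5+:8] = (word>>5) & 0xff = 150
prio [13+:9] = (word>>13) & 0x1ff = 205
cnt [22+:9] = (word>>22) & 0x1ff = 495
seq [31+:1] = (word>>31) & 0x1 = 1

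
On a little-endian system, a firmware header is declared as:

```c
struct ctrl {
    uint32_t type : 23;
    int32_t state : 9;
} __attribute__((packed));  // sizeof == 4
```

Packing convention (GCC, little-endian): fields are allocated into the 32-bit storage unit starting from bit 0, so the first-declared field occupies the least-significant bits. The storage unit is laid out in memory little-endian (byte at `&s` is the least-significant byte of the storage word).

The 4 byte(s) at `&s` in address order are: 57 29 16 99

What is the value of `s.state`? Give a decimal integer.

[0]=0x57 [1]=0x29 [2]=0x16 [3]=0x99 (little-endian) → word 0x99162957
type:23 @ bit 0 → (0x99162957>>0)&0x7fffff = 0x162957
state:9 @ bit 23 → (0x99162957>>23)&0x1ff = 0x132  ←
state signed 9b, MSB=1: 306 - 512 = -206

-206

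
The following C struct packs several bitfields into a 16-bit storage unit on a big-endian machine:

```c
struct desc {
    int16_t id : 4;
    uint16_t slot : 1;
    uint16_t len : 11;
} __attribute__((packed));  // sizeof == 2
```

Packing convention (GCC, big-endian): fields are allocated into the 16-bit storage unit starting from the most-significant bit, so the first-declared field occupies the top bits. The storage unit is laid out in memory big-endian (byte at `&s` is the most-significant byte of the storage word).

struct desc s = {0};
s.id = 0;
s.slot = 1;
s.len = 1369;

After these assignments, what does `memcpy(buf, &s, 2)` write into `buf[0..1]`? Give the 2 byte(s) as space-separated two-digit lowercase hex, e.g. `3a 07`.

0d 59

id (4b) val=0 bits=0x0 at bit 12: 0x0000
slot (1b) val=1 bits=0x1 at bit 11: 0x0800
len (11b) val=1369 bits=0x559 at bit 0: 0x0d59
word = 0x0d59 → big-endian bytes:
  [0]=0x0d  [1]=0x59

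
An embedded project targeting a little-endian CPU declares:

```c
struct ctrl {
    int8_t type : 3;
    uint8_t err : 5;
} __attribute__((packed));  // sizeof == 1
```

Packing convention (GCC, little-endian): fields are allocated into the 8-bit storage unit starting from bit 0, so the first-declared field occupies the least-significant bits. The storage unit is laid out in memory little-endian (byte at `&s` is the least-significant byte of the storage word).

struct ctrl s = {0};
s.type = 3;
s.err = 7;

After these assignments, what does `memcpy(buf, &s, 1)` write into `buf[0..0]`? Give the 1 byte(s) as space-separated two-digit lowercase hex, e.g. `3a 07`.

3b

type (3b) val=3 bits=0x3 at bit 0: 0x03
err (5b) val=7 bits=0x7 at bit 3: 0x3b
word = 0x3b → little-endian bytes:
  [0]=0x3b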